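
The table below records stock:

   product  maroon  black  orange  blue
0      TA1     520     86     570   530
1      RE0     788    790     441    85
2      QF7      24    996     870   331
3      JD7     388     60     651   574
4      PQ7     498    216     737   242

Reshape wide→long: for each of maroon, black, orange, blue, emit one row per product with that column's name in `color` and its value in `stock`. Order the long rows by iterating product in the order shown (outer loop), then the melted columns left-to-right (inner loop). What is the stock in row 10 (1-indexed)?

996

20 rows total (5 × 4). Row 10: index ⌊(10-1)/4⌋ = 2 into product → QF7; (10-1) mod 4 = 1 into the melted columns → black.
So row 10 is (QF7, black, 996); stock = 996.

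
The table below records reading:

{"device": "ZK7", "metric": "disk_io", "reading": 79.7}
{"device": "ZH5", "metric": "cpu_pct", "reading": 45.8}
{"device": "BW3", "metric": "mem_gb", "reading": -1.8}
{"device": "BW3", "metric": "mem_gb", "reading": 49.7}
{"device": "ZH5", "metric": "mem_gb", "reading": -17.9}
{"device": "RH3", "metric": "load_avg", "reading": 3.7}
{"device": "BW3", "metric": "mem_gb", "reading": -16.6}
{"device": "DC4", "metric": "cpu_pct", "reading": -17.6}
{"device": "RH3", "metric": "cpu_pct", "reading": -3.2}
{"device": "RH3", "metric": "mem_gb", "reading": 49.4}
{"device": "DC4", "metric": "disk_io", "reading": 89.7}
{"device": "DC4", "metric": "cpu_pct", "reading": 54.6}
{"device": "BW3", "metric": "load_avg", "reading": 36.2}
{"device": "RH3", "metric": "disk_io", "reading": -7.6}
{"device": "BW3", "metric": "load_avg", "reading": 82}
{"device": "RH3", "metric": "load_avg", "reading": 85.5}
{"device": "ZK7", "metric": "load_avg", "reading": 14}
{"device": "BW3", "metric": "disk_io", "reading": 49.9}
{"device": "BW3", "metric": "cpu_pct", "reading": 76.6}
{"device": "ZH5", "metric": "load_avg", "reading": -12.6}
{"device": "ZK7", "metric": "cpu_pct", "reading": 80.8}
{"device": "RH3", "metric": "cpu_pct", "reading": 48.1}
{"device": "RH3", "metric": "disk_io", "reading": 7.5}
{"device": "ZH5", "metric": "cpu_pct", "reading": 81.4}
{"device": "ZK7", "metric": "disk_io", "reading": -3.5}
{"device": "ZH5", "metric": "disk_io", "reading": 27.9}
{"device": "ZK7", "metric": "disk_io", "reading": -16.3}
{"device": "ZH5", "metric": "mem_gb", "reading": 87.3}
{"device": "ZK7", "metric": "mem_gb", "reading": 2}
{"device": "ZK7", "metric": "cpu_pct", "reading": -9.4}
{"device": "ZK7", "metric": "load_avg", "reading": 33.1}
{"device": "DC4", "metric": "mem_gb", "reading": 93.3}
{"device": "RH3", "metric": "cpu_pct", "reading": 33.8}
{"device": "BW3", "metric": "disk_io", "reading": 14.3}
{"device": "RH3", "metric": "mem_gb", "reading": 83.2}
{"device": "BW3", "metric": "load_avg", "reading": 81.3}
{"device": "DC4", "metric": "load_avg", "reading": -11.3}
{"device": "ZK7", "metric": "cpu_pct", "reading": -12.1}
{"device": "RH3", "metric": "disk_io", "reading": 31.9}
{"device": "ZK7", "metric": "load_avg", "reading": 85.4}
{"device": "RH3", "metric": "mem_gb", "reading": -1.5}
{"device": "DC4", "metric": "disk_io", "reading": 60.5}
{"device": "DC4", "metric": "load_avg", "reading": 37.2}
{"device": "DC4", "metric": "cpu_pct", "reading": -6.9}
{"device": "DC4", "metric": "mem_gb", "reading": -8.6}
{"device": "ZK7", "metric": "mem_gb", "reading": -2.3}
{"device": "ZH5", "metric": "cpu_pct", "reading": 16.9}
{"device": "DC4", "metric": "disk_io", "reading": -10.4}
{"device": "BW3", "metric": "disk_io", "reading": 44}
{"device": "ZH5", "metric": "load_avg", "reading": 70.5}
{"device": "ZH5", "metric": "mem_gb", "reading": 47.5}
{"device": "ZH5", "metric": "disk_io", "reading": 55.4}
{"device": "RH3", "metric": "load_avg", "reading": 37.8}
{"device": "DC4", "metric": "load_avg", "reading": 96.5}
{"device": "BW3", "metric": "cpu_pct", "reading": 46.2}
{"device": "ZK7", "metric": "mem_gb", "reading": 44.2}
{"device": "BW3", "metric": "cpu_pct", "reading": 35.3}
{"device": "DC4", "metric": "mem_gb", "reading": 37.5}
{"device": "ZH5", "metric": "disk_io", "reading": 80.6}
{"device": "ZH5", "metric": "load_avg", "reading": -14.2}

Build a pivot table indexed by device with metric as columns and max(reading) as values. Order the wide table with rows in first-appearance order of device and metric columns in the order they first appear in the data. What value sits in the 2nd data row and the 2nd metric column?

81.4

With rows in first-appearance order of device, row 2 is device=ZH5. metric columns in first-appearance order: disk_io, cpu_pct, mem_gb, load_avg; column 2 is cpu_pct.
Long rows with device=ZH5, metric=cpu_pct: max(45.8, 81.4, 16.9) = 81.4.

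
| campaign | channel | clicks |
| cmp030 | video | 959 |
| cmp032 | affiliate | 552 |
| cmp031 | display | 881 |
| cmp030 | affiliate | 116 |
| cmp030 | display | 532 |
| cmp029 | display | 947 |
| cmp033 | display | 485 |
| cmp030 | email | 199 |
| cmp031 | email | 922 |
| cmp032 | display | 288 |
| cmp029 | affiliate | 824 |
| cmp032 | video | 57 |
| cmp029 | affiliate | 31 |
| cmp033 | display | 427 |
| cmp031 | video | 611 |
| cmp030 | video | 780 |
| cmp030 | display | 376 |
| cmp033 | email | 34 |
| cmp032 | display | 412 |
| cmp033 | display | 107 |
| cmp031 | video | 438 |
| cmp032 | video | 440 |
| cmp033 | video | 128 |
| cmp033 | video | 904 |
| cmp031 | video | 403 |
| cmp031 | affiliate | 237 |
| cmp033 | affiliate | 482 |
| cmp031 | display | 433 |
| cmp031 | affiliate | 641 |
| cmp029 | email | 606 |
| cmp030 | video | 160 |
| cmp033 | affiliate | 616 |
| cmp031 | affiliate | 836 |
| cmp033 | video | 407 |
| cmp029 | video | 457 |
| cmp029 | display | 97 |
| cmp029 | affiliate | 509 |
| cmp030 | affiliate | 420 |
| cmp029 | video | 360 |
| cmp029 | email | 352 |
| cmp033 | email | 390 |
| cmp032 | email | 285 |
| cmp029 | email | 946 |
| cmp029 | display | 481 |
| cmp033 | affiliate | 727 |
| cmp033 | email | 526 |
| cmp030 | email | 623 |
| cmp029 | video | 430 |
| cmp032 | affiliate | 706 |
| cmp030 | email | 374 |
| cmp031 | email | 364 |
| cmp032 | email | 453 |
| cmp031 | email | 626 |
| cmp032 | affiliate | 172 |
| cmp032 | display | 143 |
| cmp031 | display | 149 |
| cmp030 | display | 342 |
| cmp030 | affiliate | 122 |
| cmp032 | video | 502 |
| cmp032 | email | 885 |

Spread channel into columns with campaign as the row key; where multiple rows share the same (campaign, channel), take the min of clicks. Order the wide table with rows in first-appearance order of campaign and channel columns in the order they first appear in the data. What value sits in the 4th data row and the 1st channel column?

With rows in first-appearance order of campaign, row 4 is campaign=cmp029. channel columns in first-appearance order: video, affiliate, display, email; column 1 is video.
Long rows with campaign=cmp029, channel=video: min(457, 360, 430) = 360.

360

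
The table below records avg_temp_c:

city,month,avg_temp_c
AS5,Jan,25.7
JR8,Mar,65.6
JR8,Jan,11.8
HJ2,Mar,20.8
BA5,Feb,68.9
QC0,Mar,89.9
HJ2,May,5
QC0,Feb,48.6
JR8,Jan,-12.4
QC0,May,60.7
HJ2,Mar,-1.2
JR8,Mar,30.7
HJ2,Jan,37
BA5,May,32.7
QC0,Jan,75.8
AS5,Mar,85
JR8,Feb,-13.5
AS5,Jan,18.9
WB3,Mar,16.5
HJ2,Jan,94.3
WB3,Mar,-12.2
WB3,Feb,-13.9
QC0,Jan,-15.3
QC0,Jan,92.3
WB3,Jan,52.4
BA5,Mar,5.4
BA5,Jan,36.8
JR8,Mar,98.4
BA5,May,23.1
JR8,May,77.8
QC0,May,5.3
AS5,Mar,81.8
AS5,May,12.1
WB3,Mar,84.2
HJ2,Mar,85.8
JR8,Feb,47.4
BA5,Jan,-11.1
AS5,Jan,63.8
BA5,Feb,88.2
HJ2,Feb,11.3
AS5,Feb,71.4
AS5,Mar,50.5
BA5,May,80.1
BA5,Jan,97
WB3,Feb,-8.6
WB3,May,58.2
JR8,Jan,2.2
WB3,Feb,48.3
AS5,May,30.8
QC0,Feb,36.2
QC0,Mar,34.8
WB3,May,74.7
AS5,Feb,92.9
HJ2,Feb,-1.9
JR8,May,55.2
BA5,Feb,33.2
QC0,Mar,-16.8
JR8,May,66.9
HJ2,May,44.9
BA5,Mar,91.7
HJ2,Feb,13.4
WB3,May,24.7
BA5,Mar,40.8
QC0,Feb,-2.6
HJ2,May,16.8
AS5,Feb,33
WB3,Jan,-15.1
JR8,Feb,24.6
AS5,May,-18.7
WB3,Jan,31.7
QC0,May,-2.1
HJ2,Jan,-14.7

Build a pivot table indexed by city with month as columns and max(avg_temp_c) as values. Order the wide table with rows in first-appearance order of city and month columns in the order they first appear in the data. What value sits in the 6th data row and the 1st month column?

With rows in first-appearance order of city, row 6 is city=WB3. month columns in first-appearance order: Jan, Mar, Feb, May; column 1 is Jan.
Long rows with city=WB3, month=Jan: max(52.4, -15.1, 31.7) = 52.4.

52.4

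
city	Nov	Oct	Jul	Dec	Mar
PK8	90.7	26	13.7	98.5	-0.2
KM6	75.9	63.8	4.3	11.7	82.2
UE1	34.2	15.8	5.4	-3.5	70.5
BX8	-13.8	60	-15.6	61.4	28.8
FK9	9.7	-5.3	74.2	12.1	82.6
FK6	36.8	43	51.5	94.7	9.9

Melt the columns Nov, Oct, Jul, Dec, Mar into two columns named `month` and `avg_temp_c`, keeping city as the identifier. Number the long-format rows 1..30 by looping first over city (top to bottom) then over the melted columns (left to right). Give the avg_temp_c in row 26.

36.8

30 rows total (6 × 5). Row 26: index ⌊(26-1)/5⌋ = 5 into city → FK6; (26-1) mod 5 = 0 into the melted columns → Nov.
So row 26 is (FK6, Nov, 36.8); avg_temp_c = 36.8.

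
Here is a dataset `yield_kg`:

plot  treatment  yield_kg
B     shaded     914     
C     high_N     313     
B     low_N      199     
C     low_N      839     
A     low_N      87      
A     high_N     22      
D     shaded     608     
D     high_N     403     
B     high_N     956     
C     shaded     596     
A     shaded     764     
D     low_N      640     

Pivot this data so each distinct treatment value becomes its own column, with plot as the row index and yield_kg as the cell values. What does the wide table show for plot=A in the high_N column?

22

Wide layout: rows indexed by plot, columns are the 3 distinct treatment values (shaded, high_N, low_N).
Cell (plot=A, treatment=high_N) draws from the long row where plot=A and treatment=high_N, which has yield_kg=22.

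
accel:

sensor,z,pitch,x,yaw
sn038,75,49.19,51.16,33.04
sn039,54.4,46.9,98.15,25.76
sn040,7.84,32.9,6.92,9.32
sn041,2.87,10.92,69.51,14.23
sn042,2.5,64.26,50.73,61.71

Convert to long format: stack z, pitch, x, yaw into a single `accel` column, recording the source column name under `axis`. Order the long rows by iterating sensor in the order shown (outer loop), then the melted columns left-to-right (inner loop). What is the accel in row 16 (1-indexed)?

20 rows total (5 × 4). Row 16: index ⌊(16-1)/4⌋ = 3 into sensor → sn041; (16-1) mod 4 = 3 into the melted columns → yaw.
So row 16 is (sn041, yaw, 14.23); accel = 14.23.

14.23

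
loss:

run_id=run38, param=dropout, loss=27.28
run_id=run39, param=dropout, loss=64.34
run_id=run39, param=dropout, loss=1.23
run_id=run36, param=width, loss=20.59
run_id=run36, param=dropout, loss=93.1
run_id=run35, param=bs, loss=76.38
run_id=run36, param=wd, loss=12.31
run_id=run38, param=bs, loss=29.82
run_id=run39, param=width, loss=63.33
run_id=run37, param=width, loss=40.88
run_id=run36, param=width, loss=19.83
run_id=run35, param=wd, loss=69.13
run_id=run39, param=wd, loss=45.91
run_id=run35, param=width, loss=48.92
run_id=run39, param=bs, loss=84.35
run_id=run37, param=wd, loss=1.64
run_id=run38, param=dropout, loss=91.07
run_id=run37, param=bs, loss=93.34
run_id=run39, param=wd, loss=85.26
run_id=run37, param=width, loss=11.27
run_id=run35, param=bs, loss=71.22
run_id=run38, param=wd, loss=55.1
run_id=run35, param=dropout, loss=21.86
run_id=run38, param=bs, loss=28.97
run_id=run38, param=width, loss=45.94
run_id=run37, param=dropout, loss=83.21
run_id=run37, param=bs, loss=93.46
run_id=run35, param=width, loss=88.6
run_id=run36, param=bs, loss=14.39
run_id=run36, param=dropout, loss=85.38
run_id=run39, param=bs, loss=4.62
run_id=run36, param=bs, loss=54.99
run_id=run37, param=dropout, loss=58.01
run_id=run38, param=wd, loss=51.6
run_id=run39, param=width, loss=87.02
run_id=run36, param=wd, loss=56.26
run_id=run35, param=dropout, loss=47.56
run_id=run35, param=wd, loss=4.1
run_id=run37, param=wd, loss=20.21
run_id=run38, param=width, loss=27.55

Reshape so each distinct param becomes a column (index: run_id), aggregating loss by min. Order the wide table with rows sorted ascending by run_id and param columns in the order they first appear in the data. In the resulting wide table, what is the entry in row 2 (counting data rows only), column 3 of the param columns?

With rows sorted ascending by run_id, row 2 is run_id=run36. param columns in first-appearance order: dropout, width, bs, wd; column 3 is bs.
Long rows with run_id=run36, param=bs: min(14.39, 54.99) = 14.39.

14.39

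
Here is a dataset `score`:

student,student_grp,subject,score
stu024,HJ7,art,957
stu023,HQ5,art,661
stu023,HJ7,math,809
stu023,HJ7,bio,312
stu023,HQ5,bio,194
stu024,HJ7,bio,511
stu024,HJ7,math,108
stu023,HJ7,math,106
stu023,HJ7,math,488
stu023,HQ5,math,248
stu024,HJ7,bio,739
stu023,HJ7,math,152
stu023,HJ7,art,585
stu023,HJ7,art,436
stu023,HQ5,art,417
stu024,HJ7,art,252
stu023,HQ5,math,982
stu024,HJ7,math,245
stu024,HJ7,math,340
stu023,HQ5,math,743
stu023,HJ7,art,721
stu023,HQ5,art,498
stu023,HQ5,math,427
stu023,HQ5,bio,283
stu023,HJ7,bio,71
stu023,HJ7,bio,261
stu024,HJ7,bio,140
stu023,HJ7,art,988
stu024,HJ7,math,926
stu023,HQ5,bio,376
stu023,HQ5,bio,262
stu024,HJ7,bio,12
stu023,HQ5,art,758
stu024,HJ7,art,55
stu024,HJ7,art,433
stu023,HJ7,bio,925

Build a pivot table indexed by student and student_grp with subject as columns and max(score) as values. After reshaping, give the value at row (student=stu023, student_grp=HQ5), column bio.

Rows with student=stu023, student_grp=HQ5 and subject=bio: score values are 194, 283, 376, 262.
max(194, 283, 376, 262) = 376.

376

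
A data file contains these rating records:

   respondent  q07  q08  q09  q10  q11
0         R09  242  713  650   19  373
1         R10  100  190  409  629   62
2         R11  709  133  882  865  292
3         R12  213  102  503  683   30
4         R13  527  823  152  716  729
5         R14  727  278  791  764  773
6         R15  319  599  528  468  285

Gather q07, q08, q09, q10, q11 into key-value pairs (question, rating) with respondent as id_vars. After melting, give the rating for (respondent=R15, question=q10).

Unpivoting turns each (respondent, wide-column) pair into one long row.
The wide cell at row R15, column q10 holds 468, so the long row (R15, q10) has rating=468.

468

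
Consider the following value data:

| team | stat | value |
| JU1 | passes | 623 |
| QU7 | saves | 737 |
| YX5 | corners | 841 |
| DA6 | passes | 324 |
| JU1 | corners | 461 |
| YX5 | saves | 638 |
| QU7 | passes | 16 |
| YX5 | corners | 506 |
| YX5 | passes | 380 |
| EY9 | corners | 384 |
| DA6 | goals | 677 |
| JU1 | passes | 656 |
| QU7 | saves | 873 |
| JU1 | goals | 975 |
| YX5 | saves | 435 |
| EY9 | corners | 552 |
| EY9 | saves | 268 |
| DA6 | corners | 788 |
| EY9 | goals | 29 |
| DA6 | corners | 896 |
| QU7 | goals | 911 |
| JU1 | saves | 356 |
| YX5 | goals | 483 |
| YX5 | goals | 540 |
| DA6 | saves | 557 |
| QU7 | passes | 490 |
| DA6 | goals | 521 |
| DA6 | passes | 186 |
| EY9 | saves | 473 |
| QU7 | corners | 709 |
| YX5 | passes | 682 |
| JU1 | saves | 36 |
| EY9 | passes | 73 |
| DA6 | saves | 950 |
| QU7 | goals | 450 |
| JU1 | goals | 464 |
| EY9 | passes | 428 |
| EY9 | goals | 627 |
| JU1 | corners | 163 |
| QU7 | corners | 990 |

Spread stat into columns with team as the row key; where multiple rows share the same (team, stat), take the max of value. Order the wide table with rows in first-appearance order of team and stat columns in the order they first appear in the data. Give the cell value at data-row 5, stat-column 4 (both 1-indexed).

627

With rows in first-appearance order of team, row 5 is team=EY9. stat columns in first-appearance order: passes, saves, corners, goals; column 4 is goals.
Long rows with team=EY9, stat=goals: max(29, 627) = 627.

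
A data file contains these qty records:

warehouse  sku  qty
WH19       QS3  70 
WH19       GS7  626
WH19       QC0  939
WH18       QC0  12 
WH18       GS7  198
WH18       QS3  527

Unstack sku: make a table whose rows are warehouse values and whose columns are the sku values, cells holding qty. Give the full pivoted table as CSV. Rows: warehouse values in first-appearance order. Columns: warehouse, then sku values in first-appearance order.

warehouse,QS3,GS7,QC0
WH19,70,626,939
WH18,527,198,12

Columns: warehouse plus the 3 distinct sku values (QS3, GS7, QC0).
For example, row WH19 column QS3 takes qty=70 from the long row (WH19, QS3).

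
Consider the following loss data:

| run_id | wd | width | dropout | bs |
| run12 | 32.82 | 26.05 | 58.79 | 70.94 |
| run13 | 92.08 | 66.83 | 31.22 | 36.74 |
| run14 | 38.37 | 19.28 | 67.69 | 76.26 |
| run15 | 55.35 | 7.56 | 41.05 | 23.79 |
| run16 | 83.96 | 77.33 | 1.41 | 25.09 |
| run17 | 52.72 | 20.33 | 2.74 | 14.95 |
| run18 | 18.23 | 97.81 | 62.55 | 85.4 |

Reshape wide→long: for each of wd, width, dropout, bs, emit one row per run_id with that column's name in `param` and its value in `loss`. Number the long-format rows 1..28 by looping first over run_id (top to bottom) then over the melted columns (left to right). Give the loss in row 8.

28 rows total (7 × 4). Row 8: index ⌊(8-1)/4⌋ = 1 into run_id → run13; (8-1) mod 4 = 3 into the melted columns → bs.
So row 8 is (run13, bs, 36.74); loss = 36.74.

36.74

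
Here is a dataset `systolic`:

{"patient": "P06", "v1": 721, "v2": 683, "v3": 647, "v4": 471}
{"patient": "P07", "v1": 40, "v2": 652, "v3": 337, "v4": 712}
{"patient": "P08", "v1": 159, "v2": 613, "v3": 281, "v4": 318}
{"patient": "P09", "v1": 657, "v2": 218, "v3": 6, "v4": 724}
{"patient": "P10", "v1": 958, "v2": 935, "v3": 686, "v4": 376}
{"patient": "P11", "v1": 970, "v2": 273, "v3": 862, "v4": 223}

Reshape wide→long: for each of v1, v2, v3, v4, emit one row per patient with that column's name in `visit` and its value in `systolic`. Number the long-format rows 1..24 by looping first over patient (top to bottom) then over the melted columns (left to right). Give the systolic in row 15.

24 rows total (6 × 4). Row 15: index ⌊(15-1)/4⌋ = 3 into patient → P09; (15-1) mod 4 = 2 into the melted columns → v3.
So row 15 is (P09, v3, 6); systolic = 6.

6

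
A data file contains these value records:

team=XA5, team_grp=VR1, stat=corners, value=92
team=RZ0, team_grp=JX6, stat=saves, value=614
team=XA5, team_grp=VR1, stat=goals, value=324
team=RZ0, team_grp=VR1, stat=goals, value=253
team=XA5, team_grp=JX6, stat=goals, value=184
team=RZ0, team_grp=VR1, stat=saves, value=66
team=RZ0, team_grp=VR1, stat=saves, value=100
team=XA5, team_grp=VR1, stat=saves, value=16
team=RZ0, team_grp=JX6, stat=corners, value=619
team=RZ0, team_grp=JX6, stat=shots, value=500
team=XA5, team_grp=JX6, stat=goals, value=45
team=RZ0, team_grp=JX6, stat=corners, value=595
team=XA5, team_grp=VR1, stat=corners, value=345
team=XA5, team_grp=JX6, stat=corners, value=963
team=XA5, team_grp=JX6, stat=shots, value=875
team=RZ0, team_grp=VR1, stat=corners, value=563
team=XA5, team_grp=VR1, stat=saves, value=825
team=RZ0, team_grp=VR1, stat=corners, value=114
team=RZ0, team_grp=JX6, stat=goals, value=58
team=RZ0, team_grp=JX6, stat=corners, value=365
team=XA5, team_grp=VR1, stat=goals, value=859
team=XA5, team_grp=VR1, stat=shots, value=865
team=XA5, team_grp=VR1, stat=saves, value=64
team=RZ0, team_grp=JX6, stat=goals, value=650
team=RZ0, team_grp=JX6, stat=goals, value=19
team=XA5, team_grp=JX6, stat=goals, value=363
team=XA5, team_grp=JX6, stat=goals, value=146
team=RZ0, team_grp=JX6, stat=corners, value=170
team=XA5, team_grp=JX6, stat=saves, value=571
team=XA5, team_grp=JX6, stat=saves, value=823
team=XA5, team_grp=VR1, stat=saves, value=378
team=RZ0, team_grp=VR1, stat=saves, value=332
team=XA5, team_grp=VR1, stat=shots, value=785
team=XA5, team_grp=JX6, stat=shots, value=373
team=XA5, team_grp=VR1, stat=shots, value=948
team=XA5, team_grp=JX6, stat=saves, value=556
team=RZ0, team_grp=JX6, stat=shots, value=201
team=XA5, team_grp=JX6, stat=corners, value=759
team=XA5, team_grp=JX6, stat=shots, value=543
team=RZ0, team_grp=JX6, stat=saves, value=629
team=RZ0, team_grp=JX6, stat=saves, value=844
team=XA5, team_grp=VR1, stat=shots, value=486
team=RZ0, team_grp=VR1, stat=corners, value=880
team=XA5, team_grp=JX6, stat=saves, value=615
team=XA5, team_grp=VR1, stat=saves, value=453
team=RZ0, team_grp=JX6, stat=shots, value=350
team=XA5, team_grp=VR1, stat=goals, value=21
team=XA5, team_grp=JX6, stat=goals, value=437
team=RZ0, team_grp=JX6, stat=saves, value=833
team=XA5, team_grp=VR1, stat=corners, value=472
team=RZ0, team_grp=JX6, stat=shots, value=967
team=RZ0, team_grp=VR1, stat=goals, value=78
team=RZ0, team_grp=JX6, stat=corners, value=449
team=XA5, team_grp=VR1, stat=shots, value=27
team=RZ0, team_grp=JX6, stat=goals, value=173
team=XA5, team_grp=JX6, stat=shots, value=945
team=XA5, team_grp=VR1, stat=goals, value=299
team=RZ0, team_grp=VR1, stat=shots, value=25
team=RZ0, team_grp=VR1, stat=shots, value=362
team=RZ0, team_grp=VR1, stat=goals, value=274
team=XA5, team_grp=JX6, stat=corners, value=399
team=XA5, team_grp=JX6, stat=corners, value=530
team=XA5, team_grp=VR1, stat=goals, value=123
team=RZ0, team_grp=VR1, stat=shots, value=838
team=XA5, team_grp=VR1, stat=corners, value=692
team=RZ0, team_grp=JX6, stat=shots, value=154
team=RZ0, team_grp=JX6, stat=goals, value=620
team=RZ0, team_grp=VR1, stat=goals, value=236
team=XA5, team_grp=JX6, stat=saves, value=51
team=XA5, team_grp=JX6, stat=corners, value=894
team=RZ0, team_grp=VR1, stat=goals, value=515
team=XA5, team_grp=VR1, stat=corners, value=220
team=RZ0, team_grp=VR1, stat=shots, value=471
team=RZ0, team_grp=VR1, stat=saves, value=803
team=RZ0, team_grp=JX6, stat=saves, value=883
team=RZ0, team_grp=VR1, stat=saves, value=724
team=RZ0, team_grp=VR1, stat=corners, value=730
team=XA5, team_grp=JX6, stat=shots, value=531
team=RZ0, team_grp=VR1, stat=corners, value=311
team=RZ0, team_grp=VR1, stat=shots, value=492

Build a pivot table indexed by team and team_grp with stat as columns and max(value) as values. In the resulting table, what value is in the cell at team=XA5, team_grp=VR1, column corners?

Rows with team=XA5, team_grp=VR1 and stat=corners: value values are 92, 345, 472, 692, 220.
max(92, 345, 472, 692, 220) = 692.

692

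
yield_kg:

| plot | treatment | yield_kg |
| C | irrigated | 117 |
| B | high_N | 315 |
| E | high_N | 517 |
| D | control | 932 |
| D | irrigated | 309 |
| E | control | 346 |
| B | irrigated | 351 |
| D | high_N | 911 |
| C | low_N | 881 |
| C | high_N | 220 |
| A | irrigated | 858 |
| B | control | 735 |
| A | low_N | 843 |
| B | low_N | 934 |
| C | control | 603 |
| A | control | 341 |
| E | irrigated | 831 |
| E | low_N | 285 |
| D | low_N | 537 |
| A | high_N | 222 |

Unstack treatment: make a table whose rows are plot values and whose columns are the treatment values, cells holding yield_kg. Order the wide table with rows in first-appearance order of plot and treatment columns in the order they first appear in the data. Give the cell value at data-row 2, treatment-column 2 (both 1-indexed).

315

With rows in first-appearance order of plot, row 2 is plot=B. treatment columns in first-appearance order: irrigated, high_N, control, low_N; column 2 is high_N.
Long rows with plot=B, treatment=high_N: yield_kg = 315.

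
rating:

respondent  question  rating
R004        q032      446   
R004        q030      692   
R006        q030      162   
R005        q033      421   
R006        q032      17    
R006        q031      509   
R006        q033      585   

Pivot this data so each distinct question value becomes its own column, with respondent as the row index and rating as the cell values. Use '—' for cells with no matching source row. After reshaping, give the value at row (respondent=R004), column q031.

No long-format row has respondent=R004 and question=q031, so the cell is —.

—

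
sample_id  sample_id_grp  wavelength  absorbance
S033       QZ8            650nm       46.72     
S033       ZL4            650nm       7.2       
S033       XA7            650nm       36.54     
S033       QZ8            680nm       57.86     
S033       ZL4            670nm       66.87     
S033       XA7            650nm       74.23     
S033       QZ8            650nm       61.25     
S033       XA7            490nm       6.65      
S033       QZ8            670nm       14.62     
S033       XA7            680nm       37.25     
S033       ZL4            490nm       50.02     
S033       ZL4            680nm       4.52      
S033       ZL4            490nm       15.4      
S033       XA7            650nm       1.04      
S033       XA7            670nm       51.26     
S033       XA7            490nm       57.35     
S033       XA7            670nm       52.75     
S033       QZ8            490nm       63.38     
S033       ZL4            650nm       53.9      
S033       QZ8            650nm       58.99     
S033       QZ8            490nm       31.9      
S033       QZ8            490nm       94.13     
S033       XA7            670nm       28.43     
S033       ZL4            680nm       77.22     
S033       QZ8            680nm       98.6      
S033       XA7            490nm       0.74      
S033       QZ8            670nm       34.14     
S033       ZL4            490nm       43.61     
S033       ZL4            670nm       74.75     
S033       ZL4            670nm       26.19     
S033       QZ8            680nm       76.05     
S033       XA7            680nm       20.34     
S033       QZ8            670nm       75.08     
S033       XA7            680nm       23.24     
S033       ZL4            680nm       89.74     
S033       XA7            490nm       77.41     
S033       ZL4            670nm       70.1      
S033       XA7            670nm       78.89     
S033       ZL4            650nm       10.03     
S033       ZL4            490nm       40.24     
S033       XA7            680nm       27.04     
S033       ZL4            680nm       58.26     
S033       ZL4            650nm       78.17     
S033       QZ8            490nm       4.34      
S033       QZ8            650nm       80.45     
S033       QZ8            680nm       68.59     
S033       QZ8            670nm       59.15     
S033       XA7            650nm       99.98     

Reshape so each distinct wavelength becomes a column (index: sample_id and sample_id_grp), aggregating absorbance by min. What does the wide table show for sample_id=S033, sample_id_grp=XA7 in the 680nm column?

Rows with sample_id=S033, sample_id_grp=XA7 and wavelength=680nm: absorbance values are 37.25, 20.34, 23.24, 27.04.
min(37.25, 20.34, 23.24, 27.04) = 20.34.

20.34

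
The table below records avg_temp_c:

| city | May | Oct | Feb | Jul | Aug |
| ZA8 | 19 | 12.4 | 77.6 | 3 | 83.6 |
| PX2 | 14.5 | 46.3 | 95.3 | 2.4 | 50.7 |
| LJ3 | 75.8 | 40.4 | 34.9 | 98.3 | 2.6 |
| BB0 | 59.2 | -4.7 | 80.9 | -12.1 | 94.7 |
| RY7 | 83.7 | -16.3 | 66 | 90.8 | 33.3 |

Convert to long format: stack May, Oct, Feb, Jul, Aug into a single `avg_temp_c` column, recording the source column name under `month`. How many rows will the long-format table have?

5 city values × 5 melted columns = 25 rows.

25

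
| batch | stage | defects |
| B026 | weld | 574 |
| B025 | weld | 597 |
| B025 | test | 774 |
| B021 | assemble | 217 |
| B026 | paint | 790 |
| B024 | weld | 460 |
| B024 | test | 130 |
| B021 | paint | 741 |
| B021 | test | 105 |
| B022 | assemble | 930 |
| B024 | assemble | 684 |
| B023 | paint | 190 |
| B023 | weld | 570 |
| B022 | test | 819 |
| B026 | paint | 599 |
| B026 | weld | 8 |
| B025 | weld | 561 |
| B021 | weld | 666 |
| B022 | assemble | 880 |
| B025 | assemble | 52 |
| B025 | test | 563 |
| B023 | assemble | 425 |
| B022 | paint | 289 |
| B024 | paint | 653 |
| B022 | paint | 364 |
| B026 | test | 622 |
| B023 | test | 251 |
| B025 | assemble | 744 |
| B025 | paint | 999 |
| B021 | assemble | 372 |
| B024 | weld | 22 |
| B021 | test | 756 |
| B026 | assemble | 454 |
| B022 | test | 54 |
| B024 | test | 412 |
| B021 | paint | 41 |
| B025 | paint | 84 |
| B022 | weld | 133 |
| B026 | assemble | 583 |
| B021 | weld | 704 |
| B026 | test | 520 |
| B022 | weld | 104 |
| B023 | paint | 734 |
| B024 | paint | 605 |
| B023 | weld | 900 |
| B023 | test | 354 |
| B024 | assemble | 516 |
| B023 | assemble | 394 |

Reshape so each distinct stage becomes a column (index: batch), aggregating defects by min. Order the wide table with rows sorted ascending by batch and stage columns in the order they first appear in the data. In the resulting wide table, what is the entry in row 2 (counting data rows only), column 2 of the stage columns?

With rows sorted ascending by batch, row 2 is batch=B022. stage columns in first-appearance order: weld, test, assemble, paint; column 2 is test.
Long rows with batch=B022, stage=test: min(819, 54) = 54.

54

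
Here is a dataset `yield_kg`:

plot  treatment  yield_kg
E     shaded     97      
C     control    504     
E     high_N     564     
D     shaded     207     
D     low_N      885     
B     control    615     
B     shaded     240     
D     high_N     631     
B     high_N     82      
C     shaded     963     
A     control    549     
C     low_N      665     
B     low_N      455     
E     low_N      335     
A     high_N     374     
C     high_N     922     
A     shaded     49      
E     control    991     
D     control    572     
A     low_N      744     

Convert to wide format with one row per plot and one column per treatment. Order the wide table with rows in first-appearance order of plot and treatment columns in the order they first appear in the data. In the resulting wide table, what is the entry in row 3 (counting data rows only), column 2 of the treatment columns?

572

With rows in first-appearance order of plot, row 3 is plot=D. treatment columns in first-appearance order: shaded, control, high_N, low_N; column 2 is control.
Long rows with plot=D, treatment=control: yield_kg = 572.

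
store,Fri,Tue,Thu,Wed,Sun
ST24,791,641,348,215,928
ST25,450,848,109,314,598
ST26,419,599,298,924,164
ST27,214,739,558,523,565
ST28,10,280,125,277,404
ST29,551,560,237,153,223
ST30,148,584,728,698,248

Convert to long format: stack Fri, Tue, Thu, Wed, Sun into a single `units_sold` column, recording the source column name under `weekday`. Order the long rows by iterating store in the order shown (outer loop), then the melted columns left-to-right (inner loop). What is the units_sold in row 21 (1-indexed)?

10

35 rows total (7 × 5). Row 21: index ⌊(21-1)/5⌋ = 4 into store → ST28; (21-1) mod 5 = 0 into the melted columns → Fri.
So row 21 is (ST28, Fri, 10); units_sold = 10.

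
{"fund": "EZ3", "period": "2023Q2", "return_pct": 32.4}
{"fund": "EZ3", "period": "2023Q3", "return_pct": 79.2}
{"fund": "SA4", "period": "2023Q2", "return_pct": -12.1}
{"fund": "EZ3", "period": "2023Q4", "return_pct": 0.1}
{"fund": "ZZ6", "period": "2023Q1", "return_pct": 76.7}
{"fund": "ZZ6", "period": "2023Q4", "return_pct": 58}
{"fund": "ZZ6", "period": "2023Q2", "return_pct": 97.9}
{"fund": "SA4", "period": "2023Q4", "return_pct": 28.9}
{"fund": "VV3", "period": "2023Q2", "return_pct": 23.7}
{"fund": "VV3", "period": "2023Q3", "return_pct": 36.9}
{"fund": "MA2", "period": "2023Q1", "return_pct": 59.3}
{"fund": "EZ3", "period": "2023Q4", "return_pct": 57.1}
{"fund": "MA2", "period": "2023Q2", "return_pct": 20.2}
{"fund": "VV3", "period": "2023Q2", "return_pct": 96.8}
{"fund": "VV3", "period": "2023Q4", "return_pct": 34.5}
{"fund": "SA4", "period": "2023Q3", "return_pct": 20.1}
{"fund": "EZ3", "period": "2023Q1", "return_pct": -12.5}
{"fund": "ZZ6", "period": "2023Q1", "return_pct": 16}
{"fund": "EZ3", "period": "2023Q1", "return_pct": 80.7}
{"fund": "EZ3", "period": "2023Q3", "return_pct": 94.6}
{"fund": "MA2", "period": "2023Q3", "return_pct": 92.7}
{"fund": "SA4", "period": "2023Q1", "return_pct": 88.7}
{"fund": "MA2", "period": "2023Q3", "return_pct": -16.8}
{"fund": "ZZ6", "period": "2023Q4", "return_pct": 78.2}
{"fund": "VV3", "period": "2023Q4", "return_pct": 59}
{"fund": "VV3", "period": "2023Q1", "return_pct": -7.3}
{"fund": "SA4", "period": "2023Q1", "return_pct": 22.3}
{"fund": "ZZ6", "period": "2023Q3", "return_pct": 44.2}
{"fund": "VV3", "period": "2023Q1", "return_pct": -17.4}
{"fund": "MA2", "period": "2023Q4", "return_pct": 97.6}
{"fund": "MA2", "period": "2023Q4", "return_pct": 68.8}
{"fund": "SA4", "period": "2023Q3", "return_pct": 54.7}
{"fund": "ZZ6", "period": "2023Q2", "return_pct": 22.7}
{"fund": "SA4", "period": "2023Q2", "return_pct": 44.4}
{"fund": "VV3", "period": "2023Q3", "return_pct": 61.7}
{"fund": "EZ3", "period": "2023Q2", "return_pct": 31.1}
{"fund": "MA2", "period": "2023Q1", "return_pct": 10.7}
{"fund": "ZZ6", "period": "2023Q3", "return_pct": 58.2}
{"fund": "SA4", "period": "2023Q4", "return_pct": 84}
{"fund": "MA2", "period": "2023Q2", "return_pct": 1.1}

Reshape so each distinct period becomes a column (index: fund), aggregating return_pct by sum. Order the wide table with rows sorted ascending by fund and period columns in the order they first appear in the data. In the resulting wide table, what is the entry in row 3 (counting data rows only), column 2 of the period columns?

74.8

With rows sorted ascending by fund, row 3 is fund=SA4. period columns in first-appearance order: 2023Q2, 2023Q3, 2023Q4, 2023Q1; column 2 is 2023Q3.
Long rows with fund=SA4, period=2023Q3: 20.1 + 54.7 = 74.8.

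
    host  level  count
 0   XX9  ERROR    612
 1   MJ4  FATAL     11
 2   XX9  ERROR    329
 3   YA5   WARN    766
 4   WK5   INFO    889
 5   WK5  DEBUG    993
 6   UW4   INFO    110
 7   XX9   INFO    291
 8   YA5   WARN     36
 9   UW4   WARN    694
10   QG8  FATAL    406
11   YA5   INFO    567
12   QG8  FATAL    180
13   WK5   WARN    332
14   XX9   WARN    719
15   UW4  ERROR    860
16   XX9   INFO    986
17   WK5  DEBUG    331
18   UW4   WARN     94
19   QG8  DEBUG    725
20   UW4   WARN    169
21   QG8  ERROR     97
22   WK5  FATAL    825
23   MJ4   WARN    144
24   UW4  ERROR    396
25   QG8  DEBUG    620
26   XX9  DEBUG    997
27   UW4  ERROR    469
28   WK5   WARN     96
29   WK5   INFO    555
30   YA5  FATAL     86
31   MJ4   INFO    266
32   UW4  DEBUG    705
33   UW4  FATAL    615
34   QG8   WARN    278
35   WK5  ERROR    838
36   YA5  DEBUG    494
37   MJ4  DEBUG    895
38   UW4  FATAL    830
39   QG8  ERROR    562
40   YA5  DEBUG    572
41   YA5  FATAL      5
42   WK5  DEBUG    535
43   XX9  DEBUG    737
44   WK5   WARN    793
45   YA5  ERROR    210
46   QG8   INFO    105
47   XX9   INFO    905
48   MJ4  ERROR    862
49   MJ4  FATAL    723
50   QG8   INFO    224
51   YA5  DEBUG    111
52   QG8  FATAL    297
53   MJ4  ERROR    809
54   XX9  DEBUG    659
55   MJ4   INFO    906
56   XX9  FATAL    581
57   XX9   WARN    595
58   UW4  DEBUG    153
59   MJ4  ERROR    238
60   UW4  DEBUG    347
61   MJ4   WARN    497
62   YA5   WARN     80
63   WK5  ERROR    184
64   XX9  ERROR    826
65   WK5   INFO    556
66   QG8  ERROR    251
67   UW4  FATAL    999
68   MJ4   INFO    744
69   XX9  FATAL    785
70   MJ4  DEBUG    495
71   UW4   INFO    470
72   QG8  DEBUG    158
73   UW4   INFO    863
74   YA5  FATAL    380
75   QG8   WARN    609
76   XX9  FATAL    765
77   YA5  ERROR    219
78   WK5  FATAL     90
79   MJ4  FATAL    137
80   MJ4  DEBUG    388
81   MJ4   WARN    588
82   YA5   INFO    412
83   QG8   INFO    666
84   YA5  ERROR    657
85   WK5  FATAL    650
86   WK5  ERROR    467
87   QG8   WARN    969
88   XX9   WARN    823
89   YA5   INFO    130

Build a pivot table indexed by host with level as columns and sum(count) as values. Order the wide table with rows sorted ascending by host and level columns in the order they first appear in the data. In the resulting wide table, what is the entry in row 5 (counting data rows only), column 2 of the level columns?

2131

With rows sorted ascending by host, row 5 is host=XX9. level columns in first-appearance order: ERROR, FATAL, WARN, INFO, DEBUG; column 2 is FATAL.
Long rows with host=XX9, level=FATAL: 581 + 785 + 765 = 2131.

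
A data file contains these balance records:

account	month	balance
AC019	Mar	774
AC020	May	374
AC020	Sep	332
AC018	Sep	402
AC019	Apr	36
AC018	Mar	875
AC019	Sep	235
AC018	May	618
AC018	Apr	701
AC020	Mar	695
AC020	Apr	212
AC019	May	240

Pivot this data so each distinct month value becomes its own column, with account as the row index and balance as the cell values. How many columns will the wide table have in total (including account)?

5

1 column for account plus 4 distinct month values → 5 columns.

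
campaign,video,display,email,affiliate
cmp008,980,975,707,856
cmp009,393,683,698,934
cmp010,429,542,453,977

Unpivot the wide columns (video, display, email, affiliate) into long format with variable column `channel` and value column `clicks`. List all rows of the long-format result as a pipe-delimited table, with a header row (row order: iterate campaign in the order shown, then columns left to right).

| campaign | channel | clicks |
| cmp008 | video | 980 |
| cmp008 | display | 975 |
| cmp008 | email | 707 |
| cmp008 | affiliate | 856 |
| cmp009 | video | 393 |
| cmp009 | display | 683 |
| cmp009 | email | 698 |
| cmp009 | affiliate | 934 |
| cmp010 | video | 429 |
| cmp010 | display | 542 |
| cmp010 | email | 453 |
| cmp010 | affiliate | 977 |

Each (campaign, column) pair becomes one row: 3 × 4 = 12 rows.
For example, (cmp008, video) → clicks=980.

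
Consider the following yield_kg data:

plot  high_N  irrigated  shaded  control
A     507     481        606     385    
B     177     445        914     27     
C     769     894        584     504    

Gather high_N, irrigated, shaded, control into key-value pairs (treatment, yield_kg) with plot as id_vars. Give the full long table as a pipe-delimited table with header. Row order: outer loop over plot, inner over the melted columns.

| plot | treatment | yield_kg |
| A | high_N | 507 |
| A | irrigated | 481 |
| A | shaded | 606 |
| A | control | 385 |
| B | high_N | 177 |
| B | irrigated | 445 |
| B | shaded | 914 |
| B | control | 27 |
| C | high_N | 769 |
| C | irrigated | 894 |
| C | shaded | 584 |
| C | control | 504 |

Each (plot, column) pair becomes one row: 3 × 4 = 12 rows.
For example, (A, high_N) → yield_kg=507.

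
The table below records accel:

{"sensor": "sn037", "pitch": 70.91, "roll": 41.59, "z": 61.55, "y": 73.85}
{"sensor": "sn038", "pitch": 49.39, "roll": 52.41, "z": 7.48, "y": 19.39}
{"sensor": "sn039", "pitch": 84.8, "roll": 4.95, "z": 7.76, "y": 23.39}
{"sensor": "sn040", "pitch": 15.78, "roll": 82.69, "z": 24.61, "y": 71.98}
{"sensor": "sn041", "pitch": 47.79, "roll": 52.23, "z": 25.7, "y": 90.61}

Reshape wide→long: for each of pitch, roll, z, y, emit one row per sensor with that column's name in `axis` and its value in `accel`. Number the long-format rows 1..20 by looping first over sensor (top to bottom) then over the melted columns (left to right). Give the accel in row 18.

20 rows total (5 × 4). Row 18: index ⌊(18-1)/4⌋ = 4 into sensor → sn041; (18-1) mod 4 = 1 into the melted columns → roll.
So row 18 is (sn041, roll, 52.23); accel = 52.23.

52.23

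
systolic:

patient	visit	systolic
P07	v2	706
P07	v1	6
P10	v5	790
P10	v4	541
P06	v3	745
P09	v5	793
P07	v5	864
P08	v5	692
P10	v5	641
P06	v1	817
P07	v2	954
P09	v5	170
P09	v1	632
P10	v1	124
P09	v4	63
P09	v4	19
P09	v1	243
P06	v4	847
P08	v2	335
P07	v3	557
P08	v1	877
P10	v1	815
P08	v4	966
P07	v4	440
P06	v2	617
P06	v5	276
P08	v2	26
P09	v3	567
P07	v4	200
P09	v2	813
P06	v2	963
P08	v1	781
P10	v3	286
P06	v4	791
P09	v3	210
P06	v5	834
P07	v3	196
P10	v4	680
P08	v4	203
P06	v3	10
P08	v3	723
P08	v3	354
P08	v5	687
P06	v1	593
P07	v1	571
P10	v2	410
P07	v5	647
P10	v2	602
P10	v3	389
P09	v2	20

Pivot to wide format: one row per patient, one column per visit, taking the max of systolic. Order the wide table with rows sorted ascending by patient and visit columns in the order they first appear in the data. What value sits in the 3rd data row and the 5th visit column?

With rows sorted ascending by patient, row 3 is patient=P08. visit columns in first-appearance order: v2, v1, v5, v4, v3; column 5 is v3.
Long rows with patient=P08, visit=v3: max(723, 354) = 723.

723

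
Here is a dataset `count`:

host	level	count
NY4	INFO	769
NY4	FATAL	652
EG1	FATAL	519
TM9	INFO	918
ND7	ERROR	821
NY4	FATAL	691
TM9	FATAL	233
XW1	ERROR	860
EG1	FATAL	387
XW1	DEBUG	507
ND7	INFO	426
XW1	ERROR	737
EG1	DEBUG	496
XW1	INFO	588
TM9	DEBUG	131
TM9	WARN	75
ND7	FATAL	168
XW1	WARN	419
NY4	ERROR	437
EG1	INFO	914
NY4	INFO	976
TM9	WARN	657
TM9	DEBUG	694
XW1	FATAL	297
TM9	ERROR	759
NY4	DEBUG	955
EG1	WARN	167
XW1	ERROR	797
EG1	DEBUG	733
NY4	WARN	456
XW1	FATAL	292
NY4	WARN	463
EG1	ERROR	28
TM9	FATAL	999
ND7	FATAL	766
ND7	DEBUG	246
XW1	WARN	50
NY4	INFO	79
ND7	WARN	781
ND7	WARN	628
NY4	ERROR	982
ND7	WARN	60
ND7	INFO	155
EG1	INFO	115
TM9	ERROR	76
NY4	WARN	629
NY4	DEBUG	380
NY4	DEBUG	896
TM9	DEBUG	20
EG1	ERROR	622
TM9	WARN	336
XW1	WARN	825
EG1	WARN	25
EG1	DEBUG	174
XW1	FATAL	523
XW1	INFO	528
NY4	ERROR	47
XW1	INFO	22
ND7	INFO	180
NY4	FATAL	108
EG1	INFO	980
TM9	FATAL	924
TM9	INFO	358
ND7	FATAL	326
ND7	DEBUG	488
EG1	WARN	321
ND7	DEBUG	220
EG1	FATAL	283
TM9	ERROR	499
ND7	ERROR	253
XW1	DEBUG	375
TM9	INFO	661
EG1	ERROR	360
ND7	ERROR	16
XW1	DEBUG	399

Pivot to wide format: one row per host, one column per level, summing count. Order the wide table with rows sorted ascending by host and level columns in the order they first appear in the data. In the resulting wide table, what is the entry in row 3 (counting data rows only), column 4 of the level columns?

2231

With rows sorted ascending by host, row 3 is host=NY4. level columns in first-appearance order: INFO, FATAL, ERROR, DEBUG, WARN; column 4 is DEBUG.
Long rows with host=NY4, level=DEBUG: 955 + 380 + 896 = 2231.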